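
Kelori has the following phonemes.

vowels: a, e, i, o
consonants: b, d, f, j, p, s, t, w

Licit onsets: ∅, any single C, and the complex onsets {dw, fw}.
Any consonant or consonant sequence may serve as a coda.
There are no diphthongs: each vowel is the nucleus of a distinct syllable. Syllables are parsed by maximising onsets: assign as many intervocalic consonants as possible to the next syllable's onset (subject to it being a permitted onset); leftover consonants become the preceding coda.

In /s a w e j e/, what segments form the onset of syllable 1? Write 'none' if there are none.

Nuclei (vowels): a, e, e → 3 syllables.
Between /a/ (V1) and /e/ (V2): /w/ → onset of the next syllable (single consonants are always licit onsets).
Between /e/ (V2) and /e/ (V3): /j/ → onset of the next syllable (single consonants are always licit onsets).
Putting it together: sa.we.je.
Syllable 1 is /sa/: onset /s/, nucleus /a/, coda ∅.

s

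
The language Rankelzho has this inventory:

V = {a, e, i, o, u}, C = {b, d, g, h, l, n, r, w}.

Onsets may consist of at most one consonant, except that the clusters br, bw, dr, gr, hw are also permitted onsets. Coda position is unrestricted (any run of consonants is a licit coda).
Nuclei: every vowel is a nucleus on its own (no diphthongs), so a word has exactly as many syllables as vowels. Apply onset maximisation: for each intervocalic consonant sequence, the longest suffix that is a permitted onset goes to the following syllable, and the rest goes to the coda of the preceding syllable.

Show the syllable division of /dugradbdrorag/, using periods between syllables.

Nuclei (vowels): u, a, o, a → 4 syllables.
/u…a/ gap (V1→V2): /gr/ is a licit onset in full, so it all attaches to the next syllable.
/a…o/ gap (V2→V3): /dbdr/ — longest licit onset from the right is /dr/, leaving /db/ as coda.
/o…a/ gap (V3→V4): /r/ is a single consonant, so it becomes the next onset.

du.gradb.dro.rag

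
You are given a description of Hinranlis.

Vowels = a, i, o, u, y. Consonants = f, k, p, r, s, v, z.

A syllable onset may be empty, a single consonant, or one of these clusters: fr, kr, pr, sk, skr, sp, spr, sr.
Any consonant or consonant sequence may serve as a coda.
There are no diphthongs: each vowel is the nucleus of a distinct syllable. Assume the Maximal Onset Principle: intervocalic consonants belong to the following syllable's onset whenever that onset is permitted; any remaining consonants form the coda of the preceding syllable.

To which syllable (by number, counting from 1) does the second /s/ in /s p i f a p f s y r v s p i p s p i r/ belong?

3

Vowels present: i, a, y, i, i; each is a nucleus, giving 5 syllables.
Between /i/ (V1) and /a/ (V2): /f/ → onset of the next syllable (single consonants are always licit onsets).
Between /a/ (V2) and /y/ (V3): /pfs/ — longest licit onset from the right is /s/, leaving /pf/ as coda.
Between /y/ (V3) and /i/ (V4): /rvsp/ splits as /rv/ + /sp/ (/sp/ is the longest suffix that is a licit onset).
Between /i/ (V4) and /i/ (V5): /psp/ — longest licit onset from the right is /sp/, leaving /p/ as coda.
Syllabification: spi.fapf.syrv.spip.spir.
The second /s/ is in the onset of syllable 3 (/syrv/).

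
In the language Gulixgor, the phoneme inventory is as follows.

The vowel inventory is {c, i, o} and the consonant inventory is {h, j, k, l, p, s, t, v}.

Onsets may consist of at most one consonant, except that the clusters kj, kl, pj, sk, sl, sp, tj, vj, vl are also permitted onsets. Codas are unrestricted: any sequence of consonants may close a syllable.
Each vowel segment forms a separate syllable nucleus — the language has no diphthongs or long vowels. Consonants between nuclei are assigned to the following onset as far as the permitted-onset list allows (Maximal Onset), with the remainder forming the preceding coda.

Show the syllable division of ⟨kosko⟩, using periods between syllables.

ko.sko

Nuclei (vowels): o, o → 2 syllables.
V1 /o/ – V2 /o/: /sk/ is a licit onset in full, so it all attaches to the next syllable.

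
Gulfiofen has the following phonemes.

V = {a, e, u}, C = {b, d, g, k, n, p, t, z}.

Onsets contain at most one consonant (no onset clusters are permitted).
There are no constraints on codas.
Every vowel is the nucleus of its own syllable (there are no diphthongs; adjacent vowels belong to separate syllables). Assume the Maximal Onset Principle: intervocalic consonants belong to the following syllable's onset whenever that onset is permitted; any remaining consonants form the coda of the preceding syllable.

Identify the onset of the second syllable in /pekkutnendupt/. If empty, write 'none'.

Nuclei (vowels): e, u, e, u → 4 syllables.
Between /e/ (V1) and /u/ (V2): /kk/ — longest licit onset from the right is /k/, leaving /k/ as coda.
Between /u/ (V2) and /e/ (V3): /tn/ — longest licit onset from the right is /n/, leaving /t/ as coda.
Between /e/ (V3) and /u/ (V4): /nd/ — longest licit onset from the right is /d/, leaving /n/ as coda.
Result: pek.kut.nen.dupt.
Syllable 2 is /kut/: onset /k/, nucleus /u/, coda /t/.

k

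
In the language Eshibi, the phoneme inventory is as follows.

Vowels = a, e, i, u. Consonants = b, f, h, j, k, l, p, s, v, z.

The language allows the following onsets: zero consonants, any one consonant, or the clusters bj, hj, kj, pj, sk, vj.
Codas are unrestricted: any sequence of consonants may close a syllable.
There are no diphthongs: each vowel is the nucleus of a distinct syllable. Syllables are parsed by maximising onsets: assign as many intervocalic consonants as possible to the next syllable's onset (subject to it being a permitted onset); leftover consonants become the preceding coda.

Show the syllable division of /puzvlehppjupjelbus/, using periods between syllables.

Vowels present: u, e, u, e, u; each is a nucleus, giving 5 syllables.
/u…e/ gap (V1→V2): /zvl/; trying suffixes from longest down, /l/ is the first permitted one, so coda /zv/ | onset /l/.
/e…u/ gap (V2→V3): cluster /hppj/ — the longest permitted-onset suffix is /pj/; onset = /pj/, preceding coda = /hp/.
/u…e/ gap (V3→V4): /pj/ — entire cluster is a permitted onset → onset /pj/, coda ∅.
/e…u/ gap (V4→V5): /lb/ — longest licit onset from the right is /b/, leaving /l/ as coda.

puzv.lehp.pju.pjel.bus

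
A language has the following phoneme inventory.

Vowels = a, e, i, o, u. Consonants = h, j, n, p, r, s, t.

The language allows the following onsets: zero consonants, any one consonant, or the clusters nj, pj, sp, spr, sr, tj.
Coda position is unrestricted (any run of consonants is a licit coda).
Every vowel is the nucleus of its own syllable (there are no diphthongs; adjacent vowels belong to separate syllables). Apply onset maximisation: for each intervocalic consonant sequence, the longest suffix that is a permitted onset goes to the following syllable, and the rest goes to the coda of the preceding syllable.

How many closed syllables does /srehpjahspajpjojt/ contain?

Nuclei (vowels): e, a, a, o → 4 syllables.
/e…a/ gap (V1→V2): cluster /hpj/ — the longest permitted-onset suffix is /pj/; onset = /pj/, preceding coda = /h/.
/a…a/ gap (V2→V3): /hsp/ — longest licit onset from the right is /sp/, leaving /h/ as coda.
/a…o/ gap (V3→V4): /jpj/ splits as /j/ + /pj/ (/pj/ is the longest suffix that is a licit onset).
So the parse is sreh.pjah.spaj.pjojt.
Classifying each syllable: /sreh/ (closed), /pjah/ (closed), /spaj/ (closed), /pjojt/ (closed).
Closed syllables: 4.

4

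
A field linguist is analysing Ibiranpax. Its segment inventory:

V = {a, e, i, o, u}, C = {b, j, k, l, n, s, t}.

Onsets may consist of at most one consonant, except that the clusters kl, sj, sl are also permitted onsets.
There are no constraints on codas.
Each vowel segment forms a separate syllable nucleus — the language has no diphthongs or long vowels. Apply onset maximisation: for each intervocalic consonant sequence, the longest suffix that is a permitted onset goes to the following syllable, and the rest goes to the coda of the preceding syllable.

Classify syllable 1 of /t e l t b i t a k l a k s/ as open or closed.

closed

The vowels are e, i, a, a — 4 nuclei, so 4 syllables.
V1 /e/ – V2 /i/: cluster /ltb/ — the longest permitted-onset suffix is /b/; onset = /b/, preceding coda = /lt/.
V2 /i/ – V3 /a/: /t/ → onset of the next syllable (single consonants are always licit onsets).
V3 /a/ – V4 /a/: /kl/ — entire cluster is a permitted onset → onset /kl/, coda ∅.
Syllabification: telt.bi.ta.klaks.
Syllable 1 is /telt/ with coda /lt/, so it is closed.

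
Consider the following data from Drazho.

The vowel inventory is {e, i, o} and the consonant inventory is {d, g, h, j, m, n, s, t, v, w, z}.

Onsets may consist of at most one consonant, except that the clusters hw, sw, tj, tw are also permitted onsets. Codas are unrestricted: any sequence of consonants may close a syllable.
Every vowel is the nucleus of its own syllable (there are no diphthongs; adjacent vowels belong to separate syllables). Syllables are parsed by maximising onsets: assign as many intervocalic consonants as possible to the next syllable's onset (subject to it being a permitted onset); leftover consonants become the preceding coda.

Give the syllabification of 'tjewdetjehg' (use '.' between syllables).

The vowels are e, e, e — 3 nuclei, so 3 syllables.
/e…e/ gap (V1→V2): /wd/ — longest licit onset from the right is /d/, leaving /w/ as coda.
/e…e/ gap (V2→V3): cluster /tj/ — /tj/ is itself a permitted onset, so the whole cluster goes right; preceding coda = ∅.

tjew.de.tjehg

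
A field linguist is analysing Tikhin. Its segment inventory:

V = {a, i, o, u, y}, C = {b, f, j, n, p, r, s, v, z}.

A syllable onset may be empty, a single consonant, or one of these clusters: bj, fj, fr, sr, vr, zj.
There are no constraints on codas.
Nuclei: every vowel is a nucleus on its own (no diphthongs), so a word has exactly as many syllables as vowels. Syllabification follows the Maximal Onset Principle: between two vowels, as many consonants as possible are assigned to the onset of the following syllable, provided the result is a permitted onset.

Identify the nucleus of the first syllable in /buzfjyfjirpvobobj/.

The vowels are u, y, i, o, o — 5 nuclei, so 5 syllables.
The first nucleus (vowel 1 from the left) is /u/.

u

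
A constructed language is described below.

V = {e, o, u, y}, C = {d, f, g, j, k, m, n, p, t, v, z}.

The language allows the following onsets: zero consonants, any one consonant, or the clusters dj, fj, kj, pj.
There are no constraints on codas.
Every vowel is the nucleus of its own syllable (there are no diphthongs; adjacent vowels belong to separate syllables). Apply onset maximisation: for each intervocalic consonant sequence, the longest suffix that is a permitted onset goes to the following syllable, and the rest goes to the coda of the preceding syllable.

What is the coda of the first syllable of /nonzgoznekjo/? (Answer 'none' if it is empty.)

nz

Nuclei (vowels): o, o, e, o → 4 syllables.
Between /o/ (V1) and /o/ (V2): cluster /nzg/ — the longest permitted-onset suffix is /g/; onset = /g/, preceding coda = /nz/.
Between /o/ (V2) and /e/ (V3): /zn/ splits as /z/ + /n/ (/n/ is the longest suffix that is a licit onset).
Between /e/ (V3) and /o/ (V4): /kj/ is a licit onset in full, so it all attaches to the next syllable.
Syllabification: nonz.goz.ne.kjo.
Syllable 1 is /nonz/: onset /n/, nucleus /o/, coda /nz/.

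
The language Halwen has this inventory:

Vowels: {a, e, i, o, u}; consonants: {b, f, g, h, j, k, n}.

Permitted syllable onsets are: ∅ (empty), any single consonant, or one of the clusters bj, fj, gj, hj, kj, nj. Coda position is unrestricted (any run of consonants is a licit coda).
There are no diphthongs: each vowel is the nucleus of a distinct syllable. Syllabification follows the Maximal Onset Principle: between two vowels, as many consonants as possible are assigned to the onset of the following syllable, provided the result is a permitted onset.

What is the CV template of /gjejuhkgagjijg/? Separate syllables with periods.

Nuclei (vowels): e, u, a, i → 4 syllables.
Between /e/ (V1) and /u/ (V2): /j/ is a single consonant, so it becomes the next onset.
Between /u/ (V2) and /a/ (V3): /hkg/ splits as /hk/ + /g/ (/g/ is the longest suffix that is a licit onset).
Between /a/ (V3) and /i/ (V4): cluster /gj/ — /gj/ is itself a permitted onset, so the whole cluster goes right; preceding coda = ∅.
Putting it together: gje.juhk.ga.gjijg.
Mapping each syllable to C/V: /gje/ → CCV, /juhk/ → CVCC, /ga/ → CV, /gjijg/ → CCVCC.

CCV.CVCC.CV.CCVCC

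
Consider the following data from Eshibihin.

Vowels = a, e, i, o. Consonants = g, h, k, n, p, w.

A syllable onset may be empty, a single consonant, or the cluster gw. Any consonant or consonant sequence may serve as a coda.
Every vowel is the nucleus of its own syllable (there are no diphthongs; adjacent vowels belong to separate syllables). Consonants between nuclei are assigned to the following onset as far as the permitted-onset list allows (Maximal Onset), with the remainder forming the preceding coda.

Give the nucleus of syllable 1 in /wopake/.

Vowels present: o, a, e; each is a nucleus, giving 3 syllables.
The first nucleus (vowel 1 from the left) is /o/.

o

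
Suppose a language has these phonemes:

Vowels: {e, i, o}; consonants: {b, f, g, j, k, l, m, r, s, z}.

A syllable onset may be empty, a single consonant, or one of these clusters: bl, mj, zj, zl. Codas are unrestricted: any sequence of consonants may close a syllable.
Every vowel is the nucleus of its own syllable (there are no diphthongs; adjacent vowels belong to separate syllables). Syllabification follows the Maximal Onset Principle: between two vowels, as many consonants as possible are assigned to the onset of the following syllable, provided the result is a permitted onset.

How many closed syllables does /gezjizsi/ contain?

Vowels present: e, i, i; each is a nucleus, giving 3 syllables.
σ1/σ2 boundary: cluster /zj/ — /zj/ is itself a permitted onset, so the whole cluster goes right; preceding coda = ∅.
σ2/σ3 boundary: /zs/; trying suffixes from longest down, /s/ is the first permitted one, so coda /z/ | onset /s/.
So the parse is ge.zjiz.si.
Classifying each syllable: /ge/ (open), /zjiz/ (closed), /si/ (open).
Closed syllables: 1.

1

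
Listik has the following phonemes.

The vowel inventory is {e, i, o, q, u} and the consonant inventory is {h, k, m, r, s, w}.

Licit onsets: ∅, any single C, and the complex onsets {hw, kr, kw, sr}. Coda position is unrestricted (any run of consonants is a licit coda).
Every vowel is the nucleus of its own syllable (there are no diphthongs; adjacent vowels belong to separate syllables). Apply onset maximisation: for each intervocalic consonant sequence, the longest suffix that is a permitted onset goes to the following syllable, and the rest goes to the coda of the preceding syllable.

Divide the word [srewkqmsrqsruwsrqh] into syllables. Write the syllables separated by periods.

srew.kqm.srq.sruw.srqh

Nuclei (vowels): e, q, q, u, q → 5 syllables.
σ1/σ2 boundary: /wk/ splits as /w/ + /k/ (/k/ is the longest suffix that is a licit onset).
σ2/σ3 boundary: cluster /msr/ — the longest permitted-onset suffix is /sr/; onset = /sr/, preceding coda = /m/.
σ3/σ4 boundary: cluster /sr/ — /sr/ is itself a permitted onset, so the whole cluster goes right; preceding coda = ∅.
σ4/σ5 boundary: cluster /wsr/ — the longest permitted-onset suffix is /sr/; onset = /sr/, preceding coda = /w/.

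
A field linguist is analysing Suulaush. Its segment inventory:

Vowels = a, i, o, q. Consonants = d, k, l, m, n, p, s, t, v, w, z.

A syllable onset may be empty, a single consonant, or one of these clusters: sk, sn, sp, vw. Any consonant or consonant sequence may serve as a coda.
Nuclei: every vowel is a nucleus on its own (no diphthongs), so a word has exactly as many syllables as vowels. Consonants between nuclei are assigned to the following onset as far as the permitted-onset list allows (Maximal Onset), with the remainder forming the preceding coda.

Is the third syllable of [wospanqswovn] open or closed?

closed

Nuclei (vowels): o, a, q, o → 4 syllables.
σ1/σ2 boundary: cluster /sp/ — /sp/ is itself a permitted onset, so the whole cluster goes right; preceding coda = ∅.
σ2/σ3 boundary: /n/ → onset of the next syllable (single consonants are always licit onsets).
σ3/σ4 boundary: /sw/ splits as /s/ + /w/ (/w/ is the longest suffix that is a licit onset).
Putting it together: wo.spa.nqs.wovn.
Syllable 3 is /nqs/ with coda /s/, so it is closed.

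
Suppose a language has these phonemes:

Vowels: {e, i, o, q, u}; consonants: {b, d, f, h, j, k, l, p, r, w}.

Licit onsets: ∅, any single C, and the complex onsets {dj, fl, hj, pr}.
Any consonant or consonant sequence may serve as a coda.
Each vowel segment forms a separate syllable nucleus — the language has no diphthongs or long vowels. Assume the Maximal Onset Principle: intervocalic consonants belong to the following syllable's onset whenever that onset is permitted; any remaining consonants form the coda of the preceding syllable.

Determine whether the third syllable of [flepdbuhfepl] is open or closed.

The vowels are e, u, e — 3 nuclei, so 3 syllables.
V1 /e/ – V2 /u/: /pdb/ splits as /pd/ + /b/ (/b/ is the longest suffix that is a licit onset).
V2 /u/ – V3 /e/: /hf/ — longest licit onset from the right is /f/, leaving /h/ as coda.
Syllabification: flepd.buh.fepl.
Syllable 3 is /fepl/ with coda /pl/, so it is closed.

closed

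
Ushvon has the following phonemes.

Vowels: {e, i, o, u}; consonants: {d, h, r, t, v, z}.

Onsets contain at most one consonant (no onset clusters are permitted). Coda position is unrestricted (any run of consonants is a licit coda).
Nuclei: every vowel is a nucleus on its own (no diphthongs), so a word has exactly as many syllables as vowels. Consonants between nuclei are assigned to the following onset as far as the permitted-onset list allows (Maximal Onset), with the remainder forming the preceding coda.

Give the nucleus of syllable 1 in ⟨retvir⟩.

Nuclei (vowels): e, i → 2 syllables.
The first nucleus (vowel 1 from the left) is /e/.

e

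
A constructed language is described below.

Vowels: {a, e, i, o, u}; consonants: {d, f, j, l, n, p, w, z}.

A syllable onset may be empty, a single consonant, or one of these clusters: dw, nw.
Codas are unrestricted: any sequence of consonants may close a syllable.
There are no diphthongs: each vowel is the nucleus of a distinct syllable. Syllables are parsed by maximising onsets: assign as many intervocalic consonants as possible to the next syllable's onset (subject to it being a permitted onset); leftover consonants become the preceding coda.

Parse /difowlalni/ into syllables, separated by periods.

di.fow.lal.ni

The vowels are i, o, a, i — 4 nuclei, so 4 syllables.
V1 /i/ – V2 /o/: /f/ → onset of the next syllable (single consonants are always licit onsets).
V2 /o/ – V3 /a/: /wl/; trying suffixes from longest down, /l/ is the first permitted one, so coda /w/ | onset /l/.
V3 /a/ – V4 /i/: cluster /ln/ — the longest permitted-onset suffix is /n/; onset = /n/, preceding coda = /l/.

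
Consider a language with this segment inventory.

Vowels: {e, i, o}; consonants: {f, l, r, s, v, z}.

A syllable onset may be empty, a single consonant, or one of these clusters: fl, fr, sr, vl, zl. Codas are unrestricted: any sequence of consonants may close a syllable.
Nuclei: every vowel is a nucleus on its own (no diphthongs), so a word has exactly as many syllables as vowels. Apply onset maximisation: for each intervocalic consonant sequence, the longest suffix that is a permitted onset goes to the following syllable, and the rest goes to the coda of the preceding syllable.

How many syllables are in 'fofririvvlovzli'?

5

Nuclei (vowels): o, i, i, o, i → 5 syllables.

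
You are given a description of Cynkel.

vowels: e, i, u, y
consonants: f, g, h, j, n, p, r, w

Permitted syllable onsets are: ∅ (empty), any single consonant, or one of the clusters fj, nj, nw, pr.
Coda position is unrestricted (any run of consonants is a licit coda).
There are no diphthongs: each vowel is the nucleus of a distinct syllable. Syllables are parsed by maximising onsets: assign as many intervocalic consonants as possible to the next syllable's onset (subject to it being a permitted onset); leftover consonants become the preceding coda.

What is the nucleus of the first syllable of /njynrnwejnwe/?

y

Vowels present: y, e, e; each is a nucleus, giving 3 syllables.
The first nucleus (vowel 1 from the left) is /y/.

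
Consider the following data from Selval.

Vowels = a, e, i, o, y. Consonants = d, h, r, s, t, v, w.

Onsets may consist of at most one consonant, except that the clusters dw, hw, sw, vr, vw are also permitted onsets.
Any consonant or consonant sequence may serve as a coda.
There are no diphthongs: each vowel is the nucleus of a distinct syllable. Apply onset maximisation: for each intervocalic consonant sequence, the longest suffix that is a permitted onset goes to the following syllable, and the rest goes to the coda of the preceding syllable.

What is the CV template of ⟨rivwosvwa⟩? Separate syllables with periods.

Vowels present: i, o, a; each is a nucleus, giving 3 syllables.
/i…o/ gap (V1→V2): /vw/ is a licit onset in full, so it all attaches to the next syllable.
/o…a/ gap (V2→V3): /svw/ splits as /s/ + /vw/ (/vw/ is the longest suffix that is a licit onset).
Result: ri.vwos.vwa.
Mapping each syllable to C/V: /ri/ → CV, /vwos/ → CCVC, /vwa/ → CCV.

CV.CCVC.CCV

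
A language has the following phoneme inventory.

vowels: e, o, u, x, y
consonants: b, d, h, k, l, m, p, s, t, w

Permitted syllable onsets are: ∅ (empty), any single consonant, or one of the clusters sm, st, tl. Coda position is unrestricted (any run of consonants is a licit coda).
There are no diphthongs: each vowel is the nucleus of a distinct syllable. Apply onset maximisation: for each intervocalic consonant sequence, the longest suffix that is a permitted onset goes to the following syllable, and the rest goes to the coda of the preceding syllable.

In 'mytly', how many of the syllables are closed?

Nuclei (vowels): y, y → 2 syllables.
/y…y/ gap (V1→V2): /tl/ — entire cluster is a permitted onset → onset /tl/, coda ∅.
Syllabification: my.tly.
Classifying each syllable: /my/ (open), /tly/ (open).
Closed syllables: 0.

0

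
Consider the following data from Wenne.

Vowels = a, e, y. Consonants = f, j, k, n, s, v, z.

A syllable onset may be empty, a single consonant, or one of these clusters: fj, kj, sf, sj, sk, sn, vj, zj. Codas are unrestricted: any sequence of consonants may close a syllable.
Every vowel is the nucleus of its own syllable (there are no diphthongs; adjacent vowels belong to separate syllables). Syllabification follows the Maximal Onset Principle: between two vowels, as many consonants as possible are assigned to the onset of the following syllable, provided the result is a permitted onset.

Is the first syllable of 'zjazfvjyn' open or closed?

closed

Nuclei (vowels): a, y → 2 syllables.
/a…y/ gap (V1→V2): cluster /zfvj/ — the longest permitted-onset suffix is /vj/; onset = /vj/, preceding coda = /zf/.
Syllabification: zjazf.vjyn.
Syllable 1 is /zjazf/ with coda /zf/, so it is closed.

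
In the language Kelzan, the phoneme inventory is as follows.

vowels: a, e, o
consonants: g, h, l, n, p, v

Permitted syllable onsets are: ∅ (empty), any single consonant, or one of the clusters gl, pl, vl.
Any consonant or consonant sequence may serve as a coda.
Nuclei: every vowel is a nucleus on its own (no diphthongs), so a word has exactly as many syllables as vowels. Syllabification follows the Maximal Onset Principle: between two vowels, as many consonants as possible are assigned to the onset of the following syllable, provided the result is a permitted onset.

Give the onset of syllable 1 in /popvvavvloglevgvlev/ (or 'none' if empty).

p

Nuclei (vowels): o, a, o, e, e → 5 syllables.
V1 /o/ – V2 /a/: /pvv/ — longest licit onset from the right is /v/, leaving /pv/ as coda.
V2 /a/ – V3 /o/: /vvl/; trying suffixes from longest down, /vl/ is the first permitted one, so coda /v/ | onset /vl/.
V3 /o/ – V4 /e/: /gl/ — entire cluster is a permitted onset → onset /gl/, coda ∅.
V4 /e/ – V5 /e/: cluster /vgvl/ — the longest permitted-onset suffix is /vl/; onset = /vl/, preceding coda = /vg/.
Putting it together: popv.vav.vlo.glevg.vlev.
Syllable 1 is /popv/: onset /p/, nucleus /o/, coda /pv/.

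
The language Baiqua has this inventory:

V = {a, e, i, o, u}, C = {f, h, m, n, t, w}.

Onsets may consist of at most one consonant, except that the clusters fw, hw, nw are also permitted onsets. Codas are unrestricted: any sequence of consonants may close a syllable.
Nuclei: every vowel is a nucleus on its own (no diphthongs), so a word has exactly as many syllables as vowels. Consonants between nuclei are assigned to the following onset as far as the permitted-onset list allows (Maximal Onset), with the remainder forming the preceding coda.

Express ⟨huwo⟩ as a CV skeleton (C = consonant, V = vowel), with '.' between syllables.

CV.CV

The vowels are u, o — 2 nuclei, so 2 syllables.
V1 /u/ – V2 /o/: /w/ is a single consonant, so it becomes the next onset.
Result: hu.wo.
Mapping each syllable to C/V: /hu/ → CV, /wo/ → CV.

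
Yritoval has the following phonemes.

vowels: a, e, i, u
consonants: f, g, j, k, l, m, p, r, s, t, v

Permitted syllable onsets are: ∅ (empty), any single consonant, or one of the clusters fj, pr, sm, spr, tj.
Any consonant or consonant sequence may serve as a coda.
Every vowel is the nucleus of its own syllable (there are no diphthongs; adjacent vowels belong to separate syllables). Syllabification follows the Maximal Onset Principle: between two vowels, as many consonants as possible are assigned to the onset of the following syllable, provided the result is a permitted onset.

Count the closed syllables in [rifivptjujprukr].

3

Vowels present: i, i, u, u; each is a nucleus, giving 4 syllables.
Between /i/ (V1) and /i/ (V2): just /f/ — single C goes to the following onset.
Between /i/ (V2) and /u/ (V3): cluster /vptj/ — the longest permitted-onset suffix is /tj/; onset = /tj/, preceding coda = /vp/.
Between /u/ (V3) and /u/ (V4): /jpr/ splits as /j/ + /pr/ (/pr/ is the longest suffix that is a licit onset).
So the parse is ri.fivp.tjuj.prukr.
Classifying each syllable: /ri/ (open), /fivp/ (closed), /tjuj/ (closed), /prukr/ (closed).
Closed syllables: 3.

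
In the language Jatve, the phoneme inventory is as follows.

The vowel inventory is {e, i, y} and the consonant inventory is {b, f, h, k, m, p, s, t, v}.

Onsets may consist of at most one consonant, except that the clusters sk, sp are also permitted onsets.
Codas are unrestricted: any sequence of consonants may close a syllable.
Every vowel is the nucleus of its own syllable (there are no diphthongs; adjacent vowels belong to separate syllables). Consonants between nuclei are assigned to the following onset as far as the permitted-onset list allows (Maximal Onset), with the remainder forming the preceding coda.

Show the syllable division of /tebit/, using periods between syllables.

te.bit

Nuclei (vowels): e, i → 2 syllables.
Between /e/ (V1) and /i/ (V2): /b/ → onset of the next syllable (single consonants are always licit onsets).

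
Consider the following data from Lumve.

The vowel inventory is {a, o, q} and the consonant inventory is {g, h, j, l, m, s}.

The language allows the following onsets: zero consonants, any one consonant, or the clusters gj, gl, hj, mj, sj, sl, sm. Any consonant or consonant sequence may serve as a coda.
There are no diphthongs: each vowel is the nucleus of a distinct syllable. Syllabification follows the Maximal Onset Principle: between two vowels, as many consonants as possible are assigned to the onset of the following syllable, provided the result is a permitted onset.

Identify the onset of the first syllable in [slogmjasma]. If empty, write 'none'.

Vowels present: o, a, a; each is a nucleus, giving 3 syllables.
σ1/σ2 boundary: /gmj/ splits as /g/ + /mj/ (/mj/ is the longest suffix that is a licit onset).
σ2/σ3 boundary: cluster /sm/ — /sm/ is itself a permitted onset, so the whole cluster goes right; preceding coda = ∅.
Syllabification: slog.mja.sma.
Syllable 1 is /slog/: onset /sl/, nucleus /o/, coda /g/.

sl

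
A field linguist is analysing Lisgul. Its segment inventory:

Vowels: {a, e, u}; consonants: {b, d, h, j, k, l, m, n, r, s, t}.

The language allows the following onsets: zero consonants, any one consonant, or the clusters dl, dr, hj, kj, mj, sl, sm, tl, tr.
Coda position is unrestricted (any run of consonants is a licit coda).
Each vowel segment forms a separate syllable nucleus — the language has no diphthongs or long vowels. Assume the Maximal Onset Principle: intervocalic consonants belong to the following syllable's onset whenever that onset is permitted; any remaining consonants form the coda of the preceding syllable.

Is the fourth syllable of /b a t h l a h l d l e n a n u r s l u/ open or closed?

open

Vowels present: a, a, e, a, u, u; each is a nucleus, giving 6 syllables.
σ1/σ2 boundary: /thl/ splits as /th/ + /l/ (/l/ is the longest suffix that is a licit onset).
σ2/σ3 boundary: /hldl/; trying suffixes from longest down, /dl/ is the first permitted one, so coda /hl/ | onset /dl/.
σ3/σ4 boundary: /n/ → onset of the next syllable (single consonants are always licit onsets).
σ4/σ5 boundary: /n/ → onset of the next syllable (single consonants are always licit onsets).
σ5/σ6 boundary: /rsl/ — longest licit onset from the right is /sl/, leaving /r/ as coda.
Syllabification: bath.lahl.dle.na.nur.slu.
Syllable 4 is /na/; it ends in its nucleus with no coda, so it is open.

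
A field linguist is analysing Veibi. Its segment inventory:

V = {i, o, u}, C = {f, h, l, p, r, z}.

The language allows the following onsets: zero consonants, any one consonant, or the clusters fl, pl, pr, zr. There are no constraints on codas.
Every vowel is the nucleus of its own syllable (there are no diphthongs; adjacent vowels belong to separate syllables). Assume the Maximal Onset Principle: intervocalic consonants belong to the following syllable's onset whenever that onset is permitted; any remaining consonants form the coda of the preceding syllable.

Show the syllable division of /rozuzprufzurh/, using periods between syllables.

ro.zuz.pruf.zurh

The vowels are o, u, u, u — 4 nuclei, so 4 syllables.
V1 /o/ – V2 /u/: /z/ is a single consonant, so it becomes the next onset.
V2 /u/ – V3 /u/: cluster /zpr/ — the longest permitted-onset suffix is /pr/; onset = /pr/, preceding coda = /z/.
V3 /u/ – V4 /u/: /fz/ splits as /f/ + /z/ (/z/ is the longest suffix that is a licit onset).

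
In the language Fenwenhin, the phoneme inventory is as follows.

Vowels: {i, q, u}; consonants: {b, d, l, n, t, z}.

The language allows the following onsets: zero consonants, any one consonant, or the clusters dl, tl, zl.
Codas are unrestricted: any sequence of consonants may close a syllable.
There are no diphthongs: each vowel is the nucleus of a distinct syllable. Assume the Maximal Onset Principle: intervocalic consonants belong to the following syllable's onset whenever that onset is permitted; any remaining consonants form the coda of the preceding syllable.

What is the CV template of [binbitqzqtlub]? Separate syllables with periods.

The vowels are i, i, q, q, u — 5 nuclei, so 5 syllables.
/i…i/ gap (V1→V2): cluster /nb/ — the longest permitted-onset suffix is /b/; onset = /b/, preceding coda = /n/.
/i…q/ gap (V2→V3): /t/ is a single consonant, so it becomes the next onset.
/q…q/ gap (V3→V4): /z/ is a single consonant, so it becomes the next onset.
/q…u/ gap (V4→V5): /tl/ is a licit onset in full, so it all attaches to the next syllable.
Result: bin.bi.tq.zq.tlub.
Mapping each syllable to C/V: /bin/ → CVC, /bi/ → CV, /tq/ → CV, /zq/ → CV, /tlub/ → CCVC.

CVC.CV.CV.CV.CCVC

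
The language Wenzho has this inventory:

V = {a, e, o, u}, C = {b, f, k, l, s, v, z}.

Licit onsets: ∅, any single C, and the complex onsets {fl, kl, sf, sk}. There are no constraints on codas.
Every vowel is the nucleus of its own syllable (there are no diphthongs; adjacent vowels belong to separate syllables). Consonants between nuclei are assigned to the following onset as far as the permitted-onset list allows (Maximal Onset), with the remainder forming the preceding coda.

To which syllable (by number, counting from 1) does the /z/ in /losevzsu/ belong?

2

Nuclei (vowels): o, e, u → 3 syllables.
Between /o/ (V1) and /e/ (V2): just /s/ — single C goes to the following onset.
Between /e/ (V2) and /u/ (V3): /vzs/ — longest licit onset from the right is /s/, leaving /vz/ as coda.
Syllabification: lo.sevz.su.
The /z/ is in the coda of syllable 2 (/sevz/).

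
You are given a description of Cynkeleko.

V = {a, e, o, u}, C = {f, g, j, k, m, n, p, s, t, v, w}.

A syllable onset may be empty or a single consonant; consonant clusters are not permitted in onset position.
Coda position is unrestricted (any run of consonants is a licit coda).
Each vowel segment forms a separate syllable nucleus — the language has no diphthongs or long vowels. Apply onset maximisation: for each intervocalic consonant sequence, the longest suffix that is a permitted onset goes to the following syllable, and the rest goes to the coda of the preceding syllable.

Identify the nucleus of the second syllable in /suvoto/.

The vowels are u, o, o — 3 nuclei, so 3 syllables.
The second nucleus (vowel 2 from the left) is /o/.

o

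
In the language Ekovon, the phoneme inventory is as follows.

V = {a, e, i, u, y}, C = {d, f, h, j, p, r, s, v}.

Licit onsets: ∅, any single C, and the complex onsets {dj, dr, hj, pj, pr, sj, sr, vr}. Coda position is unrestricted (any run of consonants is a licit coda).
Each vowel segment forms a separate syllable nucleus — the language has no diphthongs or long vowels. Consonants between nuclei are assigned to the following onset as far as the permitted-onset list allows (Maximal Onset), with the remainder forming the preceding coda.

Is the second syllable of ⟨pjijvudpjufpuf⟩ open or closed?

Vowels present: i, u, u, u; each is a nucleus, giving 4 syllables.
/i…u/ gap (V1→V2): /jv/; trying suffixes from longest down, /v/ is the first permitted one, so coda /j/ | onset /v/.
/u…u/ gap (V2→V3): cluster /dpj/ — the longest permitted-onset suffix is /pj/; onset = /pj/, preceding coda = /d/.
/u…u/ gap (V3→V4): /fp/ — longest licit onset from the right is /p/, leaving /f/ as coda.
Result: pjij.vud.pjuf.puf.
Syllable 2 is /vud/ with coda /d/, so it is closed.

closed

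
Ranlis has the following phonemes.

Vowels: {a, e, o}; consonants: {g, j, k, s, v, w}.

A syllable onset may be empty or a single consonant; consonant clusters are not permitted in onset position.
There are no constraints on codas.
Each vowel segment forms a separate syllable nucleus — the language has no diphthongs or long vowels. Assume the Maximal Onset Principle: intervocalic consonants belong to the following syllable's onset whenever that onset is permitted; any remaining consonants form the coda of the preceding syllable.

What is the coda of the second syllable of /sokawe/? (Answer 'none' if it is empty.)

none

Vowels present: o, a, e; each is a nucleus, giving 3 syllables.
V1 /o/ – V2 /a/: just /k/ — single C goes to the following onset.
V2 /a/ – V3 /e/: just /w/ — single C goes to the following onset.
Result: so.ka.we.
Syllable 2 is /ka/: onset /k/, nucleus /a/, coda ∅.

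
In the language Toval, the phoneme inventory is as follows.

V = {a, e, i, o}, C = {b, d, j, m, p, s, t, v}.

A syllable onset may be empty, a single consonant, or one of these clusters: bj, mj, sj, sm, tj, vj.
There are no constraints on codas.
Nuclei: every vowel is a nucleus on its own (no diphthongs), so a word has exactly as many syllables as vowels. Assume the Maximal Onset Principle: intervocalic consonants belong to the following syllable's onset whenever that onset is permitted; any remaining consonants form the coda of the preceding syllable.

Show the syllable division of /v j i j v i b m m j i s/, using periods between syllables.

vjij.vibm.mjis

Vowels present: i, i, i; each is a nucleus, giving 3 syllables.
/i…i/ gap (V1→V2): /jv/ — longest licit onset from the right is /v/, leaving /j/ as coda.
/i…i/ gap (V2→V3): /bmmj/ — longest licit onset from the right is /mj/, leaving /bm/ as coda.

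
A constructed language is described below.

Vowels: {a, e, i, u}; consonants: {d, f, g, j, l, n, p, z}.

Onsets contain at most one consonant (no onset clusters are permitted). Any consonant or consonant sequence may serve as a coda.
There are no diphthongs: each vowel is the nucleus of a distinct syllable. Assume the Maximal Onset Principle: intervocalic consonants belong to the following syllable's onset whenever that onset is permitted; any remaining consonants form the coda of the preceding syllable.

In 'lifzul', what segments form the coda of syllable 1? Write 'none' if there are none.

Vowels present: i, u; each is a nucleus, giving 2 syllables.
σ1/σ2 boundary: cluster /fz/ — the longest permitted-onset suffix is /z/; onset = /z/, preceding coda = /f/.
Result: lif.zul.
Syllable 1 is /lif/: onset /l/, nucleus /i/, coda /f/.

f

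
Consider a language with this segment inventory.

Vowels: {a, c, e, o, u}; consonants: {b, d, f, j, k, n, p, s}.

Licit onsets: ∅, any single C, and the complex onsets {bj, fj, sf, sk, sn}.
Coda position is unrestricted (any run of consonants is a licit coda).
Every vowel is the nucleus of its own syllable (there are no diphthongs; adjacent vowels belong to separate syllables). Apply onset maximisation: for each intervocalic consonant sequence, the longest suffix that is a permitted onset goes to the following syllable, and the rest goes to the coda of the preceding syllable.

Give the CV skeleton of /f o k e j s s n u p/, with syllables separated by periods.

Nuclei (vowels): o, e, u → 3 syllables.
V1 /o/ – V2 /e/: just /k/ — single C goes to the following onset.
V2 /e/ – V3 /u/: /jssn/ — longest licit onset from the right is /sn/, leaving /js/ as coda.
Syllabification: fo.kejs.snup.
Mapping each syllable to C/V: /fo/ → CV, /kejs/ → CVCC, /snup/ → CCVC.

CV.CVCC.CCVC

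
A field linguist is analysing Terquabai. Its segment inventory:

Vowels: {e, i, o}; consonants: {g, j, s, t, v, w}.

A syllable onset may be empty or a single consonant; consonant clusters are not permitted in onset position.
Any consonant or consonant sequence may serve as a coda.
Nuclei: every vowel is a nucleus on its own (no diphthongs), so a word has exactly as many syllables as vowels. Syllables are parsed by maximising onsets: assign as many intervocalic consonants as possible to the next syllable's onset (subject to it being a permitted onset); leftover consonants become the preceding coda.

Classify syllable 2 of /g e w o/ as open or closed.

open

Vowels present: e, o; each is a nucleus, giving 2 syllables.
σ1/σ2 boundary: just /w/ — single C goes to the following onset.
So the parse is ge.wo.
Syllable 2 is /wo/; it ends in its nucleus with no coda, so it is open.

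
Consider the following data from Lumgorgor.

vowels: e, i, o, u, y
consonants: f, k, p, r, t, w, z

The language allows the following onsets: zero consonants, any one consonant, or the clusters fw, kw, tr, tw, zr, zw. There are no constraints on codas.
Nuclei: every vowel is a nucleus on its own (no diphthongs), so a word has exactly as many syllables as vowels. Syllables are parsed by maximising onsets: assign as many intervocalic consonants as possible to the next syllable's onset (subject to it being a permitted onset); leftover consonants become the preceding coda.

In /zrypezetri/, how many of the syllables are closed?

0

Vowels present: y, e, e, i; each is a nucleus, giving 4 syllables.
σ1/σ2 boundary: just /p/ — single C goes to the following onset.
σ2/σ3 boundary: /z/ is a single consonant, so it becomes the next onset.
σ3/σ4 boundary: cluster /tr/ — /tr/ is itself a permitted onset, so the whole cluster goes right; preceding coda = ∅.
Result: zry.pe.ze.tri.
Classifying each syllable: /zry/ (open), /pe/ (open), /ze/ (open), /tri/ (open).
Closed syllables: 0.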